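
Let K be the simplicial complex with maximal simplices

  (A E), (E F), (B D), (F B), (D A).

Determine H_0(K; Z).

H_0 ≅ Z.

Take the total order A < B < D < E < F on the vertex set. Then K (dimension 1) consists of the simplices:

  0-simplices (5): A, B, D, E, F
  1-simplices (5): AD, AE, BD, BF, EF

Hence C_0 ≅ Z^5, C_1 ≅ Z^5.

Boundary ∂_1: C_1 → C_0 is given by ∂[p,q] = [q] − [p].
As a 5×5 matrix over Z this has rank 4, with invariant factors (1,1,1,1).

Computing H_k = (kernel of ∂_k) / (image of ∂_{k+1}):

  H_0: rank C_0 − rank ∂_1 = 5 − 4 = 1, and the invariant factors of ∂_1 are all 1, so H_0 ≅ Z.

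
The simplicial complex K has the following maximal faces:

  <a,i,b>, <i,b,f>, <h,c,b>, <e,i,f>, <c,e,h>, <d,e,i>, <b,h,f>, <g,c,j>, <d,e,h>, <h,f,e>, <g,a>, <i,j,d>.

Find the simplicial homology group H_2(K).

H_2 = 0.

We work with the vertex ordering a < b < c < d < e < f < g < h < i < j. The simplices of K, each written with vertices in increasing order, are:

  0-simplices (10): a, b, c, d, e, f, g, h, i, j
  1-simplices (22): ab, ag, ai, bc, bf, bh, bi, ce, cg, ch, cj, de, dh, di, dj, ef, eh, ei, fh, fi, gj, ij
  2-simplices (11): abi, bch, bfh, bfi, ceh, cgj, deh, dei, dij, efh, efi

giving chain groups C_0 ≅ Z^10, C_1 ≅ Z^22, C_2 ≅ Z^11.

Boundary ∂_1: C_1 → C_0 sends each edge [p,q] (with p < q) to q − p. For instance
  ∂fi = i − f.
The 10×22 boundary matrix has rank 9 and Smith normal form diag(1,1,1,1,1,1,1,1,1).

∂_2: C_2 → C_1 maps a triangle to the signed sum of its edges. For instance
  ∂bfh = fh − bh + bf,
  ∂dei = ei − di + de.
The 22×11 boundary matrix has rank 11 and Smith normal form diag(1,1,1,1,1,1,1,1,1,1,1).

From H_k ≅ ker(∂_k) / im(∂_{k+1}) we obtain:

  H_2: rank ker ∂_2 − rank ∂_3 = (11 − 11) − 0 = 0, and there is no ∂_3, so H_2 ≅ 0.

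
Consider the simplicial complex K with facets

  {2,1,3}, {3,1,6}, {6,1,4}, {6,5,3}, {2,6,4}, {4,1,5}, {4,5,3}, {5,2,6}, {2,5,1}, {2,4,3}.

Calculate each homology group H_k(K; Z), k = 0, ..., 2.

Fix the vertex order 1 < 2 < 3 < 4 < 5 < 6 and write every simplex with vertices in increasing order. Then dim K = 2 and the simplices of K are:

  0-simplices (6): [1], [2], [3], [4], [5], [6]
  1-simplices (15): [1,2], [1,3], [1,4], [1,5], [1,6], [2,3], [2,4], [2,5], [2,6], [3,4], [3,5], [3,6], [4,5], [4,6], [5,6]
  2-simplices (10): [1,2,3], [1,2,5], [1,3,6], [1,4,5], [1,4,6], [2,3,4], [2,4,6], [2,5,6], [3,4,5], [3,5,6]

so the chain groups are C_0 ≅ Z^6, C_1 ≅ Z^15, C_2 ≅ Z^10.

∂_1: C_1 → C_0 is given by ∂[p,q] = [q] − [p]. For instance
  ∂[2,4] = [4] − [2].
The 6×15 boundary matrix has rank 5 and Smith normal form diag(1,1,1,1,1).

∂_2: C_2 → C_1 maps a triangle to the signed sum of its edges. For instance
  ∂[2,4,6] = [4,6] − [2,6] + [2,4],
  ∂[1,2,5] = [2,5] − [1,5] + [1,2].
This gives a 15×10 integer matrix of rank 10; reducing to Smith normal form yields diagonal entries (1,1,1,1,1,1,1,1,1,2).

From H_k ≅ ker(∂_k) / im(∂_{k+1}) we obtain:

  H_0: rank C_0 − rank ∂_1 = 6 − 5 = 1, and the invariant factors of ∂_1 are all 1, so H_0 ≅ Z.
  H_1: rank ker ∂_1 − rank ∂_2 = (15 − 5) − 10 = 0, and ∂_2 has invariant factor 2 > 1, so H_1 ≅ Z/2.
  H_2: rank ker ∂_2 − rank ∂_3 = (10 − 10) − 0 = 0, and there is no ∂_3, so H_2 ≅ 0.

(K is a triangulation of the real projective plane RP^2.)

H_0 = Z,  H_1 = Z/2,  H_2 = 0.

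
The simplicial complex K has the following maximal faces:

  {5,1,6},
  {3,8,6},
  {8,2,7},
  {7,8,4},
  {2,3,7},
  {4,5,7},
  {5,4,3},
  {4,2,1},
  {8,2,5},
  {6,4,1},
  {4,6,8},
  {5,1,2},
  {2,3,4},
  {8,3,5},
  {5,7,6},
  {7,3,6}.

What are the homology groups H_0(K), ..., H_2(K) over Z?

Fix the vertex order 1 < 2 < 3 < 4 < 5 < 6 < 7 < 8 and write every simplex with vertices in increasing order. Then dim K = 2 and the simplices of K are:

  0-simplices (8): [1], [2], [3], [4], [5], [6], [7], [8]
  1-simplices (24): (24 of them)
  2-simplices (16): [1,2,4], [1,2,5], [1,4,6], [1,5,6], [2,3,4], [2,3,7], [2,5,8], [2,7,8], [3,4,5], [3,5,8], [3,6,7], [3,6,8], [4,5,7], [4,6,8], [4,7,8], [5,6,7]

giving chain groups C_0 ≅ Z^8, C_1 ≅ Z^24, C_2 ≅ Z^16.

Boundary ∂_1: C_1 → C_0 sends each edge [p,q] (with p < q) to q − p. For instance
  ∂[3,4] = [4] − [3].
This gives a 8×24 integer matrix of rank 7; reducing to Smith normal form yields diagonal entries (1,1,1,1,1,1,1).

Boundary ∂_2: C_2 → C_1 maps a triangle to the signed sum of its edges. For instance
  ∂[4,7,8] = [7,8] − [4,8] + [4,7],
  ∂[3,4,5] = [4,5] − [3,5] + [3,4].
As a 24×16 matrix over Z this has rank 15, with invariant factors (1,1,1,1,1,1,1,1,1,1,1,1,1,1,1).

Computing H_k = (kernel of ∂_k) / (image of ∂_{k+1}):

  H_0: rank C_0 − rank ∂_1 = 8 − 7 = 1, and the invariant factors of ∂_1 are all 1, so H_0 = Z.
  H_1: rank ker ∂_1 − rank ∂_2 = (24 − 7) − 15 = 2, and the invariant factors of ∂_2 are all 1, so H_1 = Z^2.
  H_2: rank ker ∂_2 − rank ∂_3 = (16 − 15) − 0 = 1, and there is no ∂_3, so H_2 = Z.

H_0 = Z,  H_1 = Z^2,  H_2 = Z.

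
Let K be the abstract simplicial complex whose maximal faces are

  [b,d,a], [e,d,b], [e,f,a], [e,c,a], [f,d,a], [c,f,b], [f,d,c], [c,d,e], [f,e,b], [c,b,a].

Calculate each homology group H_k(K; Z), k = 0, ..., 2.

K has 6 vertices, 15 edges, 10 triangles.
rank ∂_0 = 0, rank ∂_1 = 5 ⇒ b_0 = 6 − 0 − 5 = 1; all invariant factors of ∂_1 are 1 so no torsion. So H_0 ≅ Z.
rank ∂_1 = 5, rank ∂_2 = 10 ⇒ b_1 = 15 − 5 − 10 = 0; ∂_2 has invariant factor(s) [2] giving torsion. So H_1 ≅ Z/2Z.
rank ∂_2 = 10, rank ∂_3 = 0 ⇒ b_2 = 10 − 10 − 0 = 0. So H_2 ≅ 0.

H_0 ≅ Z,  H_1 ≅ Z/2Z,  H_2 = 0.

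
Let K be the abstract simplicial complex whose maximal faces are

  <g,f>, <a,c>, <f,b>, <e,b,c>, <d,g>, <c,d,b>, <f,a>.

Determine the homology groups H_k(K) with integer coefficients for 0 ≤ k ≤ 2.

Order the vertices as a < b < c < d < e < f < g. Listing each simplex with vertices in this order, K has dimension 2 with simplices:

  0-simplices (7): a, b, c, d, e, f, g
  1-simplices (10): ac, af, bc, bd, be, bf, cd, ce, dg, fg
  2-simplices (2): bcd, bce

so the chain groups are C_0 ≅ Z^7, C_1 ≅ Z^10, C_2 ≅ Z^2.

Boundary ∂_1: C_1 → C_0 maps an edge to its endpoints' difference, ∂[p,q] = q − p. For instance
  ∂fg = g − f.
As a 7×10 matrix over Z this has rank 6, with invariant factors (1,1,1,1,1,1).

∂_2: C_2 → C_1 acts by ∂[p,q,r] = [q,r] − [p,r] + [p,q]. For instance
  ∂bce = ce − be + bc,
  ∂bcd = cd − bd + bc.
The 10×2 boundary matrix has rank 2 and Smith normal form diag(1,1).

Reading off H_k = ker ∂_k / im ∂_{k+1}:

  H_0: rank C_0 − rank ∂_1 = 7 − 6 = 1, and the invariant factors of ∂_1 are all 1, so H_0 = Z.
  H_1: rank ker ∂_1 − rank ∂_2 = (10 − 6) − 2 = 2, and the invariant factors of ∂_2 are all 1, so H_1 = Z^2.
  H_2: rank ker ∂_2 − rank ∂_3 = (2 − 2) − 0 = 0, and there is no ∂_3, so H_2 = 0.

As a check, the Euler characteristic is 7 − 10 + 2 = -1, which agrees with 1 − 2 + 0 = -1.

H_0 = Z,  H_1 = Z^2,  H_2 = 0.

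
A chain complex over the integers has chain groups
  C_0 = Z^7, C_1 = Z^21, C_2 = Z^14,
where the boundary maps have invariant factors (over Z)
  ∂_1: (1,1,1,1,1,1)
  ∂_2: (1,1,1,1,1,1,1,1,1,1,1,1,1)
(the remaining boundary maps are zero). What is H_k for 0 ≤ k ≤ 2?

H_0: b_0 = 7 − 0 − 6 = 1; torsion from ∂_1 factors > 1: none. So H_0 = Z.
H_1: b_1 = 21 − 6 − 13 = 2; torsion from ∂_2 factors > 1: none. So H_1 = Z^2.
H_2: b_2 = 14 − 13 − 0 = 1; torsion from ∂_3 factors > 1: none. So H_2 = Z.

H_0 = Z,  H_1 = Z^2,  H_2 = Z.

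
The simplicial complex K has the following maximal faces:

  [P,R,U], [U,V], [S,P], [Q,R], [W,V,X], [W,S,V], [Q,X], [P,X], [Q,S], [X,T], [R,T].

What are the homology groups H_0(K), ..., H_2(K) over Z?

We work with the vertex ordering P < Q < R < S < T < U < V < W < X. The simplices of K, each written with vertices in increasing order, are:

  0-simplices (9): P, Q, R, S, T, U, V, W, X
  1-simplices (16): PR, PS, PU, PX, QR, QS, QX, RT, RU, SV, SW, TX, UV, VW, VX, WX
  2-simplices (3): PRU, SVW, VWX

so the chain groups are C_0 ≅ Z^9, C_1 ≅ Z^16, C_2 ≅ Z^3.

The boundary map ∂_1: C_1 → C_0 maps an edge to its endpoints' difference, ∂[p,q] = q − p. For instance
  ∂PU = U − P.
As a 9×16 matrix over Z this has rank 8, with invariant factors (1,1,1,1,1,1,1,1).

The boundary map ∂_2: C_2 → C_1 sends each 2-simplex [p,q,r] to [q,r] − [p,r] + [p,q]. For instance
  ∂SVW = VW − SW + SV,
  ∂VWX = WX − VX + VW.
The resulting 16×3 matrix has rank 3, and its Smith normal form has invariant factors (1,1,1).

Reading off H_k = ker ∂_k / im ∂_{k+1}:

  H_0: rank C_0 − rank ∂_1 = 9 − 8 = 1, and the invariant factors of ∂_1 are all 1, so H_0 ≅ Z.
  H_1: rank ker ∂_1 − rank ∂_2 = (16 − 8) − 3 = 5, and the invariant factors of ∂_2 are all 1, so H_1 ≅ Z^5.
  H_2: rank ker ∂_2 − rank ∂_3 = (3 − 3) − 0 = 0, and there is no ∂_3, so H_2 ≅ 0.

As a check, the Euler characteristic is 9 − 16 + 3 = -4, which agrees with 1 − 5 + 0 = -4.

H_0 = Z,  H_1 = Z^5,  H_2 = 0.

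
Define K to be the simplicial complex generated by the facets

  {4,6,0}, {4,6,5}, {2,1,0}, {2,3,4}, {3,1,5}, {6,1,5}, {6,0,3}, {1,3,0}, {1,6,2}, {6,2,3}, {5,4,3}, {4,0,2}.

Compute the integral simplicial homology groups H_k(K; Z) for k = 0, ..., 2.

H_0 ≅ Z,  H_1 ≅ Z/2Z,  H_2 = 0.

Take the total order 0 < 1 < 2 < 3 < 4 < 5 < 6 on the vertex set. Then K (dimension 2) consists of the simplices:

  0-simplices (7): [0], [1], [2], [3], [4], [5], [6]
  1-simplices (18): [0,1], [0,2], [0,3], [0,4], [0,6], [1,2], [1,3], [1,5], [1,6], [2,3], [2,4], [2,6], [3,4], [3,5], [3,6], [4,5], [4,6], [5,6]
  2-simplices (12): [0,1,2], [0,1,3], [0,2,4], [0,3,6], [0,4,6], [1,2,6], [1,3,5], [1,5,6], [2,3,4], [2,3,6], [3,4,5], [4,5,6]

so the chain groups are C_0 ≅ Z^7, C_1 ≅ Z^18, C_2 ≅ Z^12.

The boundary map ∂_1: C_1 → C_0 is given by ∂[p,q] = [q] − [p]. For instance
  ∂[0,2] = [2] − [0].
The resulting 7×18 matrix has rank 6, and its Smith normal form has invariant factors (1,1,1,1,1,1).

Boundary ∂_2: C_2 → C_1 maps a triangle to the signed sum of its edges. For instance
  ∂[4,5,6] = [5,6] − [4,6] + [4,5],
  ∂[0,3,6] = [3,6] − [0,6] + [0,3].
This gives a 18×12 integer matrix of rank 12; reducing to Smith normal form yields diagonal entries (1,1,1,1,1,1,1,1,1,1,1,2).

Now H_k = ker ∂_k / im ∂_{k+1}, so:

  H_0: rank C_0 − rank ∂_1 = 7 − 6 = 1, and the invariant factors of ∂_1 are all 1, so H_0 ≅ Z.
  H_1: rank ker ∂_1 − rank ∂_2 = (18 − 6) − 12 = 0, and ∂_2 has invariant factor 2 > 1, so H_1 ≅ Z/2Z.
  H_2: rank ker ∂_2 − rank ∂_3 = (12 − 12) − 0 = 0, and there is no ∂_3, so H_2 ≅ 0.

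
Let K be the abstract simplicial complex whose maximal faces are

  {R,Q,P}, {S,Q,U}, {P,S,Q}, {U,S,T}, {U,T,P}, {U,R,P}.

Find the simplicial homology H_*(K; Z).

K has 6 vertices, 12 edges, 6 triangles.
rank ∂_0 = 0, rank ∂_1 = 5 ⇒ b_0 = 6 − 0 − 5 = 1; all invariant factors of ∂_1 are 1 so no torsion. So H_0 = Z.
rank ∂_1 = 5, rank ∂_2 = 6 ⇒ b_1 = 12 − 5 − 6 = 1; all invariant factors of ∂_2 are 1 so no torsion. So H_1 = Z.
rank ∂_2 = 6, rank ∂_3 = 0 ⇒ b_2 = 6 − 6 − 0 = 0. So H_2 = 0.

H_0 = Z,  H_1 = Z,  H_2 = 0.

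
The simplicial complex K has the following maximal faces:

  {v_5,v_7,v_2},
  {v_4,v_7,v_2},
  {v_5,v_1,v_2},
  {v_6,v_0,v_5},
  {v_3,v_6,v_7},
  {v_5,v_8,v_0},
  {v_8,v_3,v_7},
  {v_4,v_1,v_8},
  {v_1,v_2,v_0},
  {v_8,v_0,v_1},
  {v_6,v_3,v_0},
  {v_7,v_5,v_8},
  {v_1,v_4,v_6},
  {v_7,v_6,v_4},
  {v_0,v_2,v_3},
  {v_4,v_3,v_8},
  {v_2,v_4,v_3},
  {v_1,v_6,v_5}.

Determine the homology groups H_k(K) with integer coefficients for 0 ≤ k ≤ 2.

Order the vertices as v_0 < v_1 < v_2 < v_3 < v_4 < v_5 < v_6 < v_7 < v_8. Listing each simplex with vertices in this order, K has dimension 2 with simplices:

  0-simplices (9): [v_0], [v_1], [v_2], [v_3], [v_4], [v_5], [v_6], [v_7], [v_8]
  1-simplices (27): (27 of them)
  2-simplices (18): (18 of them)

so the chain groups are C_0 ≅ Z^9, C_1 ≅ Z^27, C_2 ≅ Z^18.

The boundary map ∂_1: C_1 → C_0 is given by ∂[p,q] = [q] − [p]. For instance
  ∂[v_0,v_1] = [v_1] − [v_0].
This gives a 9×27 integer matrix of rank 8; reducing to Smith normal form yields diagonal entries (1,1,1,1,1,1,1,1).

∂_2: C_2 → C_1 sends each 2-simplex [p,q,r] to [q,r] − [p,r] + [p,q]. For instance
  ∂[v_1,v_5,v_6] = [v_5,v_6] − [v_1,v_6] + [v_1,v_5],
  ∂[v_5,v_7,v_8] = [v_7,v_8] − [v_5,v_8] + [v_5,v_7].
This gives a 27×18 integer matrix of rank 18; reducing to Smith normal form yields diagonal entries (1,1,1,1,1,1,1,1,1,1,1,1,1,1,1,1,1,2).

From H_k ≅ ker(∂_k) / im(∂_{k+1}) we obtain:

  H_0: rank C_0 − rank ∂_1 = 9 − 8 = 1, and the invariant factors of ∂_1 are all 1, so H_0 ≅ Z.
  H_1: rank ker ∂_1 − rank ∂_2 = (27 − 8) − 18 = 1, and ∂_2 has invariant factor 2 > 1, so H_1 ≅ Z ⊕ Z_2.
  H_2: rank ker ∂_2 − rank ∂_3 = (18 − 18) − 0 = 0, and there is no ∂_3, so H_2 ≅ 0.

H_0 = Z,  H_1 = Z ⊕ Z_2,  H_2 = 0.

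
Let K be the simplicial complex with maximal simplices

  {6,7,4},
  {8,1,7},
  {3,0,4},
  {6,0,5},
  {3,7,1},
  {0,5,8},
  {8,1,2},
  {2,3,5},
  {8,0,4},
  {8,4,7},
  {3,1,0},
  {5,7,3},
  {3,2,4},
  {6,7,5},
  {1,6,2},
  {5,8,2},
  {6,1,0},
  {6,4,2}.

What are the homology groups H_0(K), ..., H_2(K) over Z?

K has 9 vertices, 27 edges, 18 triangles.
rank ∂_0 = 0, rank ∂_1 = 8 ⇒ b_0 = 9 − 0 − 8 = 1; all invariant factors of ∂_1 are 1 so no torsion. So H_0 = Z.
rank ∂_1 = 8, rank ∂_2 = 17 ⇒ b_1 = 27 − 8 − 17 = 2; all invariant factors of ∂_2 are 1 so no torsion. So H_1 = Z^2.
rank ∂_2 = 17, rank ∂_3 = 0 ⇒ b_2 = 18 − 17 − 0 = 1. So H_2 = Z.

H_0 = Z,  H_1 = Z^2,  H_2 = Z.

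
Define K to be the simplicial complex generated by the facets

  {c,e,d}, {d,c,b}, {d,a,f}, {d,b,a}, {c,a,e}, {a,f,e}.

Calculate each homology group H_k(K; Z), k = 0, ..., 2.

H_0 ≅ Z,  H_1 ≅ Z,  H_2 = 0.

Order the vertices as a < b < c < d < e < f. Listing each simplex with vertices in this order, K has dimension 2 with simplices:

  0-simplices (6): a, b, c, d, e, f
  1-simplices (12): ab, ac, ad, ae, af, bc, bd, cd, ce, de, df, ef
  2-simplices (6): abd, ace, adf, aef, bcd, cde

giving chain groups C_0 ≅ Z^6, C_1 ≅ Z^12, C_2 ≅ Z^6.

∂_1: C_1 → C_0 sends each edge [p,q] (with p < q) to q − p.
The resulting 6×12 matrix has rank 5, and its Smith normal form has invariant factors (1,1,1,1,1).

The boundary map ∂_2: C_2 → C_1 acts by ∂[p,q,r] = [q,r] − [p,r] + [p,q]. For instance
  ∂aef = ef − af + ae,
  ∂cde = de − ce + cd.
The 12×6 boundary matrix has rank 6 and Smith normal form diag(1,1,1,1,1,1).

Now H_k = ker ∂_k / im ∂_{k+1}, so:

  H_0: rank C_0 − rank ∂_1 = 6 − 5 = 1, and the invariant factors of ∂_1 are all 1, so H_0 ≅ Z.
  H_1: rank ker ∂_1 − rank ∂_2 = (12 − 5) − 6 = 1, and the invariant factors of ∂_2 are all 1, so H_1 ≅ Z.
  H_2: rank ker ∂_2 − rank ∂_3 = (6 − 6) − 0 = 0, and there is no ∂_3, so H_2 ≅ 0.

(K is a triangulation of the cylinder S^1 x I.)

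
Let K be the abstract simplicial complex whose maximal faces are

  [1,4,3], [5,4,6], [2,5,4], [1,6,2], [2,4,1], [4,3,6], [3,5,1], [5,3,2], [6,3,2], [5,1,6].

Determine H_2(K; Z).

Take the total order 1 < 2 < 3 < 4 < 5 < 6 on the vertex set. Then K (dimension 2) consists of the simplices:

  0-simplices (6): [1], [2], [3], [4], [5], [6]
  1-simplices (15): [1,2], [1,3], [1,4], [1,5], [1,6], [2,3], [2,4], [2,5], [2,6], [3,4], [3,5], [3,6], [4,5], [4,6], [5,6]
  2-simplices (10): [1,2,4], [1,2,6], [1,3,4], [1,3,5], [1,5,6], [2,3,5], [2,3,6], [2,4,5], [3,4,6], [4,5,6]

giving chain groups C_0 ≅ Z^6, C_1 ≅ Z^15, C_2 ≅ Z^10.

The boundary map ∂_1: C_1 → C_0 maps an edge to its endpoints' difference, ∂[p,q] = q − p.
The 6×15 boundary matrix has rank 5 and Smith normal form diag(1,1,1,1,1).

∂_2: C_2 → C_1 maps a triangle to the signed sum of its edges. For instance
  ∂[2,3,5] = [3,5] − [2,5] + [2,3],
  ∂[1,3,4] = [3,4] − [1,4] + [1,3].
The 15×10 boundary matrix has rank 10 and Smith normal form diag(1,1,1,1,1,1,1,1,1,2).

From H_k ≅ ker(∂_k) / im(∂_{k+1}) we obtain:

  H_2: rank ker ∂_2 − rank ∂_3 = (10 − 10) − 0 = 0, and there is no ∂_3, so H_2 ≅ 0.

H_2 = 0.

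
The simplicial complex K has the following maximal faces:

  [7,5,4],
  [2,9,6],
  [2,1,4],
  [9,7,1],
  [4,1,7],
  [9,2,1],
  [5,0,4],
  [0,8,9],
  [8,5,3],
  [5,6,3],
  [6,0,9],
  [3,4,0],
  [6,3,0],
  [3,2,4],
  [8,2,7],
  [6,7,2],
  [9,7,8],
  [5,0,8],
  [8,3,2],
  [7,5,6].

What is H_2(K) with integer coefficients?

H_2 ≅ 0.

Take the total order 0 < 1 < 2 < 3 < 4 < 5 < 6 < 7 < 8 < 9 on the vertex set. Then K (dimension 2) consists of the simplices:

  0-simplices (10): [0], [1], [2], [3], [4], [5], [6], [7], [8], [9]
  1-simplices (30): (30 of them)
  2-simplices (20): (20 of them)

Hence C_0 ≅ Z^10, C_1 ≅ Z^30, C_2 ≅ Z^20.

The boundary map ∂_1: C_1 → C_0 is given by ∂[p,q] = [q] − [p].
The 10×30 boundary matrix has rank 9 and Smith normal form diag(1,1,1,1,1,1,1,1,1).

∂_2: C_2 → C_1 sends each 2-simplex [p,q,r] to [q,r] − [p,r] + [p,q]. For instance
  ∂[2,6,9] = [6,9] − [2,9] + [2,6],
  ∂[1,7,9] = [7,9] − [1,9] + [1,7].
This gives a 30×20 integer matrix of rank 20; reducing to Smith normal form yields diagonal entries (1,1,1,1,1,1,1,1,1,1,1,1,1,1,1,1,1,1,1,2).

From H_k ≅ ker(∂_k) / im(∂_{k+1}) we obtain:

  H_2: rank ker ∂_2 − rank ∂_3 = (20 − 20) − 0 = 0, and there is no ∂_3, so H_2 ≅ 0.

(K is a triangulation of the Klein bottle.)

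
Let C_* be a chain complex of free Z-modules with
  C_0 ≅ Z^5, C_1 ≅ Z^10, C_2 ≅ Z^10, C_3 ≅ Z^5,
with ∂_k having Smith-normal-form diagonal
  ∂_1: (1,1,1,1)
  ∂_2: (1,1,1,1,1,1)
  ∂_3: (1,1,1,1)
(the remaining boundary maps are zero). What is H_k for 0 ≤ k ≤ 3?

H_0: b_0 = 5 − 0 − 4 = 1; torsion from ∂_1 factors > 1: none. So H_0 = Z.
H_1: b_1 = 10 − 4 − 6 = 0; torsion from ∂_2 factors > 1: none. So H_1 = 0.
H_2: b_2 = 10 − 6 − 4 = 0; torsion from ∂_3 factors > 1: none. So H_2 = 0.
H_3: b_3 = 5 − 4 − 0 = 1; torsion from ∂_4 factors > 1: none. So H_3 = Z.

H_0 = Z,  H_1 = 0,  H_2 = 0,  H_3 = Z.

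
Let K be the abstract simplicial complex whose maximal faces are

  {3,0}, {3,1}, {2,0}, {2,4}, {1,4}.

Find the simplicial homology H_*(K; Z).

H_0 ≅ Z,  H_1 ≅ Z.

We work with the vertex ordering 0 < 1 < 2 < 3 < 4. The simplices of K, each written with vertices in increasing order, are:

  0-simplices (5): [0], [1], [2], [3], [4]
  1-simplices (5): [0,2], [0,3], [1,3], [1,4], [2,4]

so the chain groups are C_0 ≅ Z^5, C_1 ≅ Z^5.

The boundary map ∂_1: C_1 → C_0 sends each edge [p,q] (with p < q) to q − p.
The resulting 5×5 matrix has rank 4, and its Smith normal form has invariant factors (1,1,1,1).

From H_k ≅ ker(∂_k) / im(∂_{k+1}) we obtain:

  H_0: rank C_0 − rank ∂_1 = 5 − 4 = 1, and the invariant factors of ∂_1 are all 1, so H_0 = Z.
  H_1: rank ker ∂_1 − rank ∂_2 = (5 − 4) − 0 = 1, and there is no ∂_2, so H_1 = Z.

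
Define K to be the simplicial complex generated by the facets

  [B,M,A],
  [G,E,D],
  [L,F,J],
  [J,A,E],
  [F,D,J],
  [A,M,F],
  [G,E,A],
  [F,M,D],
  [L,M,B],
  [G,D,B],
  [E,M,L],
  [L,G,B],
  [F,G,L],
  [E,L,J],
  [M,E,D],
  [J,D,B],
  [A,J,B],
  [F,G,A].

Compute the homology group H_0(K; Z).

H_0 ≅ Z.

Fix the vertex order A < B < D < E < F < G < J < L < M and write every simplex with vertices in increasing order. Then dim K = 2 and the simplices of K are:

  0-simplices (9): A, B, D, E, F, G, J, L, M
  1-simplices (27): AB, AE, AF, AG, AJ, AM, BD, BG, BJ, BL, BM, DE, DF, DG, DJ, DM, EG, EJ, EL, EM, FG, FJ, FL, FM, GL, JL, LM
  2-simplices (18): ABJ, ABM, AEG, AEJ, AFG, AFM, BDG, BDJ, BGL, BLM, DEG, DEM, DFJ, DFM, EJL, ELM, FGL, FJL

so the chain groups are C_0 ≅ Z^9, C_1 ≅ Z^27, C_2 ≅ Z^18.

∂_1: C_1 → C_0 maps an edge to its endpoints' difference, ∂[p,q] = q − p.
As a 9×27 matrix over Z this has rank 8, with invariant factors (1,1,1,1,1,1,1,1).

∂_2: C_2 → C_1 maps a triangle to the signed sum of its edges. For instance
  ∂FJL = JL − FL + FJ,
  ∂DFM = FM − DM + DF.
This gives a 27×18 integer matrix of rank 17; reducing to Smith normal form yields diagonal entries (1,1,1,1,1,1,1,1,1,1,1,1,1,1,1,1,1).

Now H_k = ker ∂_k / im ∂_{k+1}, so:

  H_0: rank C_0 − rank ∂_1 = 9 − 8 = 1, and the invariant factors of ∂_1 are all 1, so H_0 = Z.

(K is a triangulation of the torus T^2.)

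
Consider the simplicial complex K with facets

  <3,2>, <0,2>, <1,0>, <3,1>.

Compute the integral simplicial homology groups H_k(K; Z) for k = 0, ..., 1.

We work with the vertex ordering 0 < 1 < 2 < 3. The simplices of K, each written with vertices in increasing order, are:

  0-simplices (4): [0], [1], [2], [3]
  1-simplices (4): [0,1], [0,2], [1,3], [2,3]

so the chain groups are C_0 ≅ Z^4, C_1 ≅ Z^4.

Boundary ∂_1: C_1 → C_0 sends each edge [p,q] (with p < q) to q − p. For instance
  ∂[1,3] = [3] − [1].
The resulting 4×4 matrix has rank 3, and its Smith normal form has invariant factors (1,1,1).

Computing H_k = (kernel of ∂_k) / (image of ∂_{k+1}):

  H_0: rank C_0 − rank ∂_1 = 4 − 3 = 1, and the invariant factors of ∂_1 are all 1, so H_0 = Z.
  H_1: rank ker ∂_1 − rank ∂_2 = (4 − 3) − 0 = 1, and there is no ∂_2, so H_1 = Z.

H_0 = Z,  H_1 = Z.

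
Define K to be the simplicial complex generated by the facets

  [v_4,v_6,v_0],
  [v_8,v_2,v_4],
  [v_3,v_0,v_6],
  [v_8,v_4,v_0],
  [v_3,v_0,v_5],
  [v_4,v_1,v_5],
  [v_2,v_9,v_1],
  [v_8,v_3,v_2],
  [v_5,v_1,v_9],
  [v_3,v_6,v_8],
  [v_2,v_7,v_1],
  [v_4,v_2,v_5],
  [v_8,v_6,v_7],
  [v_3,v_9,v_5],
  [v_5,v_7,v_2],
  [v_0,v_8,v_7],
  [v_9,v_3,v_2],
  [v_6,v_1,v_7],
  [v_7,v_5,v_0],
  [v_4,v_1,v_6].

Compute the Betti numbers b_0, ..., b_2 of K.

b_0 = 1, b_1 = 1, b_2 = 0.

Order the vertices as v_0 < v_1 < v_2 < v_3 < v_4 < v_5 < v_6 < v_7 < v_8 < v_9. Listing each simplex with vertices in this order, K has dimension 2 with simplices:

  0-simplices (10): [v_0], [v_1], [v_2], [v_3], [v_4], [v_5], [v_6], [v_7], [v_8], [v_9]
  1-simplices (30): (30 of them)
  2-simplices (20): (20 of them)

Hence C_0 ≅ Z^10, C_1 ≅ Z^30, C_2 ≅ Z^20.

∂_1: C_1 → C_0 is given by ∂[p,q] = [q] − [p]. For instance
  ∂[v_1,v_6] = [v_6] − [v_1].
As a 10×30 matrix over Z this has rank 9, with invariant factors (1,1,1,1,1,1,1,1,1).

Boundary ∂_2: C_2 → C_1 acts by ∂[p,q,r] = [q,r] − [p,r] + [p,q]. For instance
  ∂[v_2,v_5,v_7] = [v_5,v_7] − [v_2,v_7] + [v_2,v_5],
  ∂[v_0,v_3,v_6] = [v_3,v_6] − [v_0,v_6] + [v_0,v_3].
The resulting 30×20 matrix has rank 20, and its Smith normal form has invariant factors (1,1,1,1,1,1,1,1,1,1,1,1,1,1,1,1,1,1,1,2).

From H_k ≅ ker(∂_k) / im(∂_{k+1}) we obtain:

  H_0: rank C_0 − rank ∂_1 = 10 − 9 = 1, and the invariant factors of ∂_1 are all 1, so H_0 = Z.
  H_1: rank ker ∂_1 − rank ∂_2 = (30 − 9) − 20 = 1, and ∂_2 has invariant factor 2 > 1, so H_1 = Z ⊕ Z/2.
  H_2: rank ker ∂_2 − rank ∂_3 = (20 − 20) − 0 = 0, and there is no ∂_3, so H_2 = 0.

(K is a triangulation of the Klein bottle.)

Hence the Betti numbers are b_0 = 1, b_1 = 1, b_2 = 0.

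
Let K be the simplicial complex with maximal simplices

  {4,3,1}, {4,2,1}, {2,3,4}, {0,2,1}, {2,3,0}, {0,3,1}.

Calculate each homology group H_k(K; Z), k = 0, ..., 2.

Take the total order 0 < 1 < 2 < 3 < 4 on the vertex set. Then K (dimension 2) consists of the simplices:

  0-simplices (5): [0], [1], [2], [3], [4]
  1-simplices (9): [0,1], [0,2], [0,3], [1,2], [1,3], [1,4], [2,3], [2,4], [3,4]
  2-simplices (6): [0,1,2], [0,1,3], [0,2,3], [1,2,4], [1,3,4], [2,3,4]

Hence C_0 ≅ Z^5, C_1 ≅ Z^9, C_2 ≅ Z^6.

Boundary ∂_1: C_1 → C_0 sends each edge [p,q] (with p < q) to q − p.
This gives a 5×9 integer matrix of rank 4; reducing to Smith normal form yields diagonal entries (1,1,1,1).

The boundary map ∂_2: C_2 → C_1 sends each 2-simplex [p,q,r] to [q,r] − [p,r] + [p,q]. For instance
  ∂[1,3,4] = [3,4] − [1,4] + [1,3],
  ∂[0,1,3] = [1,3] − [0,3] + [0,1].
As a 9×6 matrix over Z this has rank 5, with invariant factors (1,1,1,1,1).

Reading off H_k = ker ∂_k / im ∂_{k+1}:

  H_0: rank C_0 − rank ∂_1 = 5 − 4 = 1, and the invariant factors of ∂_1 are all 1, so H_0 = Z.
  H_1: rank ker ∂_1 − rank ∂_2 = (9 − 4) − 5 = 0, and the invariant factors of ∂_2 are all 1, so H_1 = 0.
  H_2: rank ker ∂_2 − rank ∂_3 = (6 − 5) − 0 = 1, and there is no ∂_3, so H_2 = Z.

As a check, the Euler characteristic is 5 − 9 + 6 = 2, which agrees with 1 − 0 + 1 = 2.

H_0 = Z,  H_1 = 0,  H_2 = Z.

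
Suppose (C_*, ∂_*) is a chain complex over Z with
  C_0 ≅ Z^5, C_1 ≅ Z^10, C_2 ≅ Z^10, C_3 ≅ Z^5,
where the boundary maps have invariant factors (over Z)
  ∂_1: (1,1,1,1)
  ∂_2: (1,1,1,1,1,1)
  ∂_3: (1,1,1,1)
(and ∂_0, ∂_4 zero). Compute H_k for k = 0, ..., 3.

H_0 = Z,  H_1 = 0,  H_2 = 0,  H_3 = Z.

H_0: b_0 = 5 − 0 − 4 = 1; torsion from ∂_1 factors > 1: none. So H_0 = Z.
H_1: b_1 = 10 − 4 − 6 = 0; torsion from ∂_2 factors > 1: none. So H_1 = 0.
H_2: b_2 = 10 − 6 − 4 = 0; torsion from ∂_3 factors > 1: none. So H_2 = 0.
H_3: b_3 = 5 − 4 − 0 = 1; torsion from ∂_4 factors > 1: none. So H_3 = Z.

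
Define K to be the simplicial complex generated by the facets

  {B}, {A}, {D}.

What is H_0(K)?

H_0 = Z^3.

Fix the vertex order A < B < D and write every simplex with vertices in increasing order. Then dim K = 0 and the simplices of K are:

  0-simplices (3): A, B, D

so the chain groups are C_0 ≅ Z^3.

From H_k ≅ ker(∂_k) / im(∂_{k+1}) we obtain:

  H_0: rank C_0 − rank ∂_1 = 3 − 0 = 3, and there is no ∂_1, so H_0 ≅ Z^3.

(K is a triangulation of a set of 3 points.)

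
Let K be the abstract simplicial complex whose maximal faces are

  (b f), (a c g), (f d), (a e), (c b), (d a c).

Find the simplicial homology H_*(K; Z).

Fix the vertex order a < b < c < d < e < f < g and write every simplex with vertices in increasing order. Then dim K = 2 and the simplices of K are:

  0-simplices (7): a, b, c, d, e, f, g
  1-simplices (9): ac, ad, ae, ag, bc, bf, cd, cg, df
  2-simplices (2): acd, acg

Hence C_0 ≅ Z^7, C_1 ≅ Z^9, C_2 ≅ Z^2.

Boundary ∂_1: C_1 → C_0 maps an edge to its endpoints' difference, ∂[p,q] = q − p.
The resulting 7×9 matrix has rank 6, and its Smith normal form has invariant factors (1,1,1,1,1,1).

∂_2: C_2 → C_1 sends each 2-simplex [p,q,r] to [q,r] − [p,r] + [p,q]. For instance
  ∂acg = cg − ag + ac,
  ∂acd = cd − ad + ac.
The 9×2 boundary matrix has rank 2 and Smith normal form diag(1,1).

Computing H_k = (kernel of ∂_k) / (image of ∂_{k+1}):

  H_0: rank C_0 − rank ∂_1 = 7 − 6 = 1, and the invariant factors of ∂_1 are all 1, so H_0 ≅ Z.
  H_1: rank ker ∂_1 − rank ∂_2 = (9 − 6) − 2 = 1, and the invariant factors of ∂_2 are all 1, so H_1 ≅ Z.
  H_2: rank ker ∂_2 − rank ∂_3 = (2 − 2) − 0 = 0, and there is no ∂_3, so H_2 ≅ 0.

H_0 ≅ Z,  H_1 ≅ Z,  H_2 = 0.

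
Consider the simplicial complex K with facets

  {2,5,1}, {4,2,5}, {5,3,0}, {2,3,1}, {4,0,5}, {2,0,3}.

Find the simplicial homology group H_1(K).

Order the vertices as 0 < 1 < 2 < 3 < 4 < 5. Listing each simplex with vertices in this order, K has dimension 2 with simplices:

  0-simplices (6): [0], [1], [2], [3], [4], [5]
  1-simplices (12): [0,2], [0,3], [0,4], [0,5], [1,2], [1,3], [1,5], [2,3], [2,4], [2,5], [3,5], [4,5]
  2-simplices (6): [0,2,3], [0,3,5], [0,4,5], [1,2,3], [1,2,5], [2,4,5]

Hence C_0 ≅ Z^6, C_1 ≅ Z^12, C_2 ≅ Z^6.

Boundary ∂_1: C_1 → C_0 maps an edge to its endpoints' difference, ∂[p,q] = q − p. For instance
  ∂[2,3] = [3] − [2].
The 6×12 boundary matrix has rank 5 and Smith normal form diag(1,1,1,1,1).

The boundary map ∂_2: C_2 → C_1 acts by ∂[p,q,r] = [q,r] − [p,r] + [p,q]. For instance
  ∂[1,2,5] = [2,5] − [1,5] + [1,2],
  ∂[0,3,5] = [3,5] − [0,5] + [0,3].
As a 12×6 matrix over Z this has rank 6, with invariant factors (1,1,1,1,1,1).

Reading off H_k = ker ∂_k / im ∂_{k+1}:

  H_1: rank ker ∂_1 − rank ∂_2 = (12 − 5) − 6 = 1, and the invariant factors of ∂_2 are all 1, so H_1 = Z.

H_1 ≅ Z.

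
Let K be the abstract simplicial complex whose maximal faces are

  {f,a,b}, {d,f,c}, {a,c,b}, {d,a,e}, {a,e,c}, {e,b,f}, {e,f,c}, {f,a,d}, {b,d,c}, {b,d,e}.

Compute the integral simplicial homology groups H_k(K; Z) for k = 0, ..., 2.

H_0 = Z,  H_1 = Z/2,  H_2 = 0.

Fix the vertex order a < b < c < d < e < f and write every simplex with vertices in increasing order. Then dim K = 2 and the simplices of K are:

  0-simplices (6): a, b, c, d, e, f
  1-simplices (15): ab, ac, ad, ae, af, bc, bd, be, bf, cd, ce, cf, de, df, ef
  2-simplices (10): abc, abf, ace, ade, adf, bcd, bde, bef, cdf, cef

so the chain groups are C_0 ≅ Z^6, C_1 ≅ Z^15, C_2 ≅ Z^10.

The boundary map ∂_1: C_1 → C_0 is given by ∂[p,q] = [q] − [p].
The resulting 6×15 matrix has rank 5, and its Smith normal form has invariant factors (1,1,1,1,1).

The boundary map ∂_2: C_2 → C_1 maps a triangle to the signed sum of its edges. For instance
  ∂cef = ef − cf + ce,
  ∂adf = df − af + ad.
As a 15×10 matrix over Z this has rank 10, with invariant factors (1,1,1,1,1,1,1,1,1,2).

Computing H_k = (kernel of ∂_k) / (image of ∂_{k+1}):

  H_0: rank C_0 − rank ∂_1 = 6 − 5 = 1, and the invariant factors of ∂_1 are all 1, so H_0 = Z.
  H_1: rank ker ∂_1 − rank ∂_2 = (15 − 5) − 10 = 0, and ∂_2 has invariant factor 2 > 1, so H_1 = Z/2.
  H_2: rank ker ∂_2 − rank ∂_3 = (10 − 10) − 0 = 0, and there is no ∂_3, so H_2 = 0.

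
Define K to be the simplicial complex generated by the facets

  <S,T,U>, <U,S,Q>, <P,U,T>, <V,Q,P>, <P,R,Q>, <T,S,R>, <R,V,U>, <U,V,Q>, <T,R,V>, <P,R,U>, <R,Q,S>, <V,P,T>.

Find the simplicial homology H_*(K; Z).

H_0 = Z,  H_1 = Z/2,  H_2 = 0.

K has 7 vertices, 18 edges, 12 triangles.
rank ∂_0 = 0, rank ∂_1 = 6 ⇒ b_0 = 7 − 0 − 6 = 1; all invariant factors of ∂_1 are 1 so no torsion. So H_0 ≅ Z.
rank ∂_1 = 6, rank ∂_2 = 12 ⇒ b_1 = 18 − 6 − 12 = 0; ∂_2 has invariant factor(s) [2] giving torsion. So H_1 ≅ Z/2.
rank ∂_2 = 12, rank ∂_3 = 0 ⇒ b_2 = 12 − 12 − 0 = 0. So H_2 ≅ 0.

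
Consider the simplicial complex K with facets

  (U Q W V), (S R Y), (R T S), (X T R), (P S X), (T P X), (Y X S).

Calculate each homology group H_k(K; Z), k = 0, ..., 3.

H_0 ≅ Z^2,  H_1 ≅ Z,  H_2 = 0,  H_3 = 0.

We work with the vertex ordering P < Q < R < S < T < U < V < W < X < Y. The simplices of K, each written with vertices in increasing order, are:

  0-simplices (10): P, Q, R, S, T, U, V, W, X, Y
  1-simplices (18): PS, PT, PX, QU, QV, QW, RS, RT, RX, RY, ST, SX, SY, TX, UV, UW, VW, XY
  2-simplices (10): PSX, PTX, QUV, QUW, QVW, RST, RSY, RTX, SXY, UVW
  3-simplices (1): QUVW

giving chain groups C_0 ≅ Z^10, C_1 ≅ Z^18, C_2 ≅ Z^10, C_3 ≅ Z^1.

Boundary ∂_1: C_1 → C_0 maps an edge to its endpoints' difference, ∂[p,q] = q − p.
As a 10×18 matrix over Z this has rank 8, with invariant factors (1,1,1,1,1,1,1,1).

Boundary ∂_2: C_2 → C_1 maps a triangle to the signed sum of its edges. For instance
  ∂RSY = SY − RY + RS,
  ∂QUV = UV − QV + QU.
The 18×10 boundary matrix has rank 9 and Smith normal form diag(1,1,1,1,1,1,1,1,1).

∂_3: C_3 → C_2 sends each 3-simplex σ to the alternating sum Σ_i (−1)^i (σ with its i-th vertex removed). For instance
  ∂QUVW = UVW − QVW + QUW − QUV.
This gives a 10×1 integer matrix of rank 1; reducing to Smith normal form yields diagonal entries (1).

Now H_k = ker ∂_k / im ∂_{k+1}, so:

  H_0: rank C_0 − rank ∂_1 = 10 − 8 = 2, and the invariant factors of ∂_1 are all 1, so H_0 ≅ Z^2.
  H_1: rank ker ∂_1 − rank ∂_2 = (18 − 8) − 9 = 1, and the invariant factors of ∂_2 are all 1, so H_1 ≅ Z.
  H_2: rank ker ∂_2 − rank ∂_3 = (10 − 9) − 1 = 0, and the invariant factors of ∂_3 are all 1, so H_2 ≅ 0.
  H_3: rank ker ∂_3 − rank ∂_4 = (1 − 1) − 0 = 0, and there is no ∂_4, so H_3 ≅ 0.

As a check, the Euler characteristic is 10 − 18 + 10 − 1 = 1, which agrees with 2 − 1 + 0 − 0 = 1.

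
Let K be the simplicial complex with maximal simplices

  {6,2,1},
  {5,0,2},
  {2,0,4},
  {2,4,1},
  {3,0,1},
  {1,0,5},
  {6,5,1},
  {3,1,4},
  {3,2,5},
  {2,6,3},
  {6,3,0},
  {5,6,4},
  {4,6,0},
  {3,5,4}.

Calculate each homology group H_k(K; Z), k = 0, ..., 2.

Fix the vertex order 0 < 1 < 2 < 3 < 4 < 5 < 6 and write every simplex with vertices in increasing order. Then dim K = 2 and the simplices of K are:

  0-simplices (7): [0], [1], [2], [3], [4], [5], [6]
  1-simplices (21): [0,1], [0,2], [0,3], [0,4], [0,5], [0,6], [1,2], [1,3], [1,4], [1,5], [1,6], [2,3], [2,4], [2,5], [2,6], [3,4], [3,5], [3,6], [4,5], [4,6], [5,6]
  2-simplices (14): [0,1,3], [0,1,5], [0,2,4], [0,2,5], [0,3,6], [0,4,6], [1,2,4], [1,2,6], [1,3,4], [1,5,6], [2,3,5], [2,3,6], [3,4,5], [4,5,6]

giving chain groups C_0 ≅ Z^7, C_1 ≅ Z^21, C_2 ≅ Z^14.

∂_1: C_1 → C_0 maps an edge to its endpoints' difference, ∂[p,q] = q − p.
The resulting 7×21 matrix has rank 6, and its Smith normal form has invariant factors (1,1,1,1,1,1).

The boundary map ∂_2: C_2 → C_1 maps a triangle to the signed sum of its edges. For instance
  ∂[0,3,6] = [3,6] − [0,6] + [0,3],
  ∂[2,3,6] = [3,6] − [2,6] + [2,3].
The resulting 21×14 matrix has rank 13, and its Smith normal form has invariant factors (1,1,1,1,1,1,1,1,1,1,1,1,1).

Now H_k = ker ∂_k / im ∂_{k+1}, so:

  H_0: rank C_0 − rank ∂_1 = 7 − 6 = 1, and the invariant factors of ∂_1 are all 1, so H_0 = Z.
  H_1: rank ker ∂_1 − rank ∂_2 = (21 − 6) − 13 = 2, and the invariant factors of ∂_2 are all 1, so H_1 = Z^2.
  H_2: rank ker ∂_2 − rank ∂_3 = (14 − 13) − 0 = 1, and there is no ∂_3, so H_2 = Z.

As a check, the Euler characteristic is 7 − 21 + 14 = 0, which agrees with 1 − 2 + 1 = 0.
(K is a triangulation of the torus T^2.)

H_0 = Z,  H_1 = Z^2,  H_2 = Z.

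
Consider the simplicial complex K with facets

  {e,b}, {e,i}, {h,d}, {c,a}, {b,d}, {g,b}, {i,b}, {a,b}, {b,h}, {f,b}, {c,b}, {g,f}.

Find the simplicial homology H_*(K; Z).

Fix the vertex order a < b < c < d < e < f < g < h < i and write every simplex with vertices in increasing order. Then dim K = 1 and the simplices of K are:

  0-simplices (9): a, b, c, d, e, f, g, h, i
  1-simplices (12): ab, ac, bc, bd, be, bf, bg, bh, bi, dh, ei, fg

giving chain groups C_0 ≅ Z^9, C_1 ≅ Z^12.

Boundary ∂_1: C_1 → C_0 sends each edge [p,q] (with p < q) to q − p.
As a 9×12 matrix over Z this has rank 8, with invariant factors (1,1,1,1,1,1,1,1).

Computing H_k = (kernel of ∂_k) / (image of ∂_{k+1}):

  H_0: rank C_0 − rank ∂_1 = 9 − 8 = 1, and the invariant factors of ∂_1 are all 1, so H_0 = Z.
  H_1: rank ker ∂_1 − rank ∂_2 = (12 − 8) − 0 = 4, and there is no ∂_2, so H_1 = Z^4.

As a check, the Euler characteristic is 9 − 12 = -3, which agrees with 1 − 4 = -3.

H_0 = Z,  H_1 = Z^4.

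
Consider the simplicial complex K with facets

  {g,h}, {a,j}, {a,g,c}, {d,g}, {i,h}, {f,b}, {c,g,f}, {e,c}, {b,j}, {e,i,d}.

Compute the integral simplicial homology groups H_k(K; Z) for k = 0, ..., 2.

Take the total order a < b < c < d < e < f < g < h < i < j on the vertex set. Then K (dimension 2) consists of the simplices:

  0-simplices (10): a, b, c, d, e, f, g, h, i, j
  1-simplices (15): ac, ag, aj, bf, bj, ce, cf, cg, de, dg, di, ei, fg, gh, hi
  2-simplices (3): acg, cfg, dei

giving chain groups C_0 ≅ Z^10, C_1 ≅ Z^15, C_2 ≅ Z^3.

∂_1: C_1 → C_0 sends each edge [p,q] (with p < q) to q − p.
As a 10×15 matrix over Z this has rank 9, with invariant factors (1,1,1,1,1,1,1,1,1).

The boundary map ∂_2: C_2 → C_1 sends each 2-simplex [p,q,r] to [q,r] − [p,r] + [p,q]. For instance
  ∂acg = cg − ag + ac,
  ∂dei = ei − di + de.
The 15×3 boundary matrix has rank 3 and Smith normal form diag(1,1,1).

From H_k ≅ ker(∂_k) / im(∂_{k+1}) we obtain:

  H_0: rank C_0 − rank ∂_1 = 10 − 9 = 1, and the invariant factors of ∂_1 are all 1, so H_0 ≅ Z.
  H_1: rank ker ∂_1 − rank ∂_2 = (15 − 9) − 3 = 3, and the invariant factors of ∂_2 are all 1, so H_1 ≅ Z^3.
  H_2: rank ker ∂_2 − rank ∂_3 = (3 − 3) − 0 = 0, and there is no ∂_3, so H_2 ≅ 0.

H_0 ≅ Z,  H_1 ≅ Z^3,  H_2 = 0.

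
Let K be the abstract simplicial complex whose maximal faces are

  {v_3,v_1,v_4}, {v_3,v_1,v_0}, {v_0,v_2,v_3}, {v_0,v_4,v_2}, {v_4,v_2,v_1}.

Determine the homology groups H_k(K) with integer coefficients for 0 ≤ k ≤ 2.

H_0 = Z,  H_1 = Z,  H_2 = 0.

We work with the vertex ordering v_0 < v_1 < v_2 < v_3 < v_4. The simplices of K, each written with vertices in increasing order, are:

  0-simplices (5): [v_0], [v_1], [v_2], [v_3], [v_4]
  1-simplices (10): [v_0,v_1], [v_0,v_2], [v_0,v_3], [v_0,v_4], [v_1,v_2], [v_1,v_3], [v_1,v_4], [v_2,v_3], [v_2,v_4], [v_3,v_4]
  2-simplices (5): [v_0,v_1,v_3], [v_0,v_2,v_3], [v_0,v_2,v_4], [v_1,v_2,v_4], [v_1,v_3,v_4]

giving chain groups C_0 ≅ Z^5, C_1 ≅ Z^10, C_2 ≅ Z^5.

Boundary ∂_1: C_1 → C_0 sends each edge [p,q] (with p < q) to q − p.
The resulting 5×10 matrix has rank 4, and its Smith normal form has invariant factors (1,1,1,1).

∂_2: C_2 → C_1 maps a triangle to the signed sum of its edges. For instance
  ∂[v_1,v_2,v_4] = [v_2,v_4] − [v_1,v_4] + [v_1,v_2],
  ∂[v_0,v_1,v_3] = [v_1,v_3] − [v_0,v_3] + [v_0,v_1].
As a 10×5 matrix over Z this has rank 5, with invariant factors (1,1,1,1,1).

From H_k ≅ ker(∂_k) / im(∂_{k+1}) we obtain:

  H_0: rank C_0 − rank ∂_1 = 5 − 4 = 1, and the invariant factors of ∂_1 are all 1, so H_0 = Z.
  H_1: rank ker ∂_1 − rank ∂_2 = (10 − 4) − 5 = 1, and the invariant factors of ∂_2 are all 1, so H_1 = Z.
  H_2: rank ker ∂_2 − rank ∂_3 = (5 − 5) − 0 = 0, and there is no ∂_3, so H_2 = 0.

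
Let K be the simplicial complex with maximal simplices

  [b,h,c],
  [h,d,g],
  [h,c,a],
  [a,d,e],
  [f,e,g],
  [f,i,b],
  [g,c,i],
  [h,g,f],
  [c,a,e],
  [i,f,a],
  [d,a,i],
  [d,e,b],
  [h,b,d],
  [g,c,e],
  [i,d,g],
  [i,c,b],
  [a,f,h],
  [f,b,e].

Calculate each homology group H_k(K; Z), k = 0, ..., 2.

Take the total order a < b < c < d < e < f < g < h < i on the vertex set. Then K (dimension 2) consists of the simplices:

  0-simplices (9): a, b, c, d, e, f, g, h, i
  1-simplices (27): ac, ad, ae, af, ah, ai, bc, bd, be, bf, bh, bi, ce, cg, ch, ci, de, dg, dh, di, ef, eg, fg, fh, fi, gh, gi
  2-simplices (18): ace, ach, ade, adi, afh, afi, bch, bci, bde, bdh, bef, bfi, ceg, cgi, dgh, dgi, efg, fgh

giving chain groups C_0 ≅ Z^9, C_1 ≅ Z^27, C_2 ≅ Z^18.

Boundary ∂_1: C_1 → C_0 sends each edge [p,q] (with p < q) to q − p. For instance
  ∂di = i − d.
The resulting 9×27 matrix has rank 8, and its Smith normal form has invariant factors (1,1,1,1,1,1,1,1).

The boundary map ∂_2: C_2 → C_1 sends each 2-simplex [p,q,r] to [q,r] − [p,r] + [p,q]. For instance
  ∂ceg = eg − cg + ce,
  ∂fgh = gh − fh + fg.
As a 27×18 matrix over Z this has rank 17, with invariant factors (1,1,1,1,1,1,1,1,1,1,1,1,1,1,1,1,1).

Reading off H_k = ker ∂_k / im ∂_{k+1}:

  H_0: rank C_0 − rank ∂_1 = 9 − 8 = 1, and the invariant factors of ∂_1 are all 1, so H_0 ≅ Z.
  H_1: rank ker ∂_1 − rank ∂_2 = (27 − 8) − 17 = 2, and the invariant factors of ∂_2 are all 1, so H_1 ≅ Z^2.
  H_2: rank ker ∂_2 − rank ∂_3 = (18 − 17) − 0 = 1, and there is no ∂_3, so H_2 ≅ Z.

As a check, the Euler characteristic is 9 − 27 + 18 = 0, which agrees with 1 − 2 + 1 = 0.

H_0 ≅ Z,  H_1 ≅ Z^2,  H_2 ≅ Z.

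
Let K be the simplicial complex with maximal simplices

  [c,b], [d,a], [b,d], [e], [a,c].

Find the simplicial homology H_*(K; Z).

H_0 = Z^2,  H_1 = Z.

We work with the vertex ordering a < b < c < d < e. The simplices of K, each written with vertices in increasing order, are:

  0-simplices (5): a, b, c, d, e
  1-simplices (4): ac, ad, bc, bd

giving chain groups C_0 ≅ Z^5, C_1 ≅ Z^4.

Boundary ∂_1: C_1 → C_0 maps an edge to its endpoints' difference, ∂[p,q] = q − p. For instance
  ∂ac = c − a.
As a 5×4 matrix over Z this has rank 3, with invariant factors (1,1,1).

From H_k ≅ ker(∂_k) / im(∂_{k+1}) we obtain:

  H_0: rank C_0 − rank ∂_1 = 5 − 3 = 2, and the invariant factors of ∂_1 are all 1, so H_0 = Z^2.
  H_1: rank ker ∂_1 − rank ∂_2 = (4 − 3) − 0 = 1, and there is no ∂_2, so H_1 = Z.

As a check, the Euler characteristic is 5 − 4 = 1, which agrees with 2 − 1 = 1.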